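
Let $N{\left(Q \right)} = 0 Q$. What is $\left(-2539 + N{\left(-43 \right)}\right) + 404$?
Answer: $-2135$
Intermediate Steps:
$N{\left(Q \right)} = 0$
$\left(-2539 + N{\left(-43 \right)}\right) + 404 = \left(-2539 + 0\right) + 404 = -2539 + 404 = -2135$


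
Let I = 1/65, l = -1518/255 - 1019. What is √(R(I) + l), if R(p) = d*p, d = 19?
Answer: 5*I*√2001818/221 ≈ 32.01*I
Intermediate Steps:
l = -87121/85 (l = -1518*1/255 - 1019 = -506/85 - 1019 = -87121/85 ≈ -1025.0)
I = 1/65 ≈ 0.015385
R(p) = 19*p
√(R(I) + l) = √(19*(1/65) - 87121/85) = √(19/65 - 87121/85) = √(-226450/221) = 5*I*√2001818/221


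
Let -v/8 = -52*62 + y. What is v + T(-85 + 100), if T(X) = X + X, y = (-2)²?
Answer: 25790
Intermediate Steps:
y = 4
v = 25760 (v = -8*(-52*62 + 4) = -8*(-3224 + 4) = -8*(-3220) = 25760)
T(X) = 2*X
v + T(-85 + 100) = 25760 + 2*(-85 + 100) = 25760 + 2*15 = 25760 + 30 = 25790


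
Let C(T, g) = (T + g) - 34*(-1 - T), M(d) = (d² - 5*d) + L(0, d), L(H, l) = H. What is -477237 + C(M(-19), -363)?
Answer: -461606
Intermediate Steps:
M(d) = d² - 5*d (M(d) = (d² - 5*d) + 0 = d² - 5*d)
C(T, g) = 34 + g + 35*T (C(T, g) = (T + g) + (34 + 34*T) = 34 + g + 35*T)
-477237 + C(M(-19), -363) = -477237 + (34 - 363 + 35*(-19*(-5 - 19))) = -477237 + (34 - 363 + 35*(-19*(-24))) = -477237 + (34 - 363 + 35*456) = -477237 + (34 - 363 + 15960) = -477237 + 15631 = -461606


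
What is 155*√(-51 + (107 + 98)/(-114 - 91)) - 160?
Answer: -160 + 310*I*√13 ≈ -160.0 + 1117.7*I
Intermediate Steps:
155*√(-51 + (107 + 98)/(-114 - 91)) - 160 = 155*√(-51 + 205/(-205)) - 160 = 155*√(-51 + 205*(-1/205)) - 160 = 155*√(-51 - 1) - 160 = 155*√(-52) - 160 = 155*(2*I*√13) - 160 = 310*I*√13 - 160 = -160 + 310*I*√13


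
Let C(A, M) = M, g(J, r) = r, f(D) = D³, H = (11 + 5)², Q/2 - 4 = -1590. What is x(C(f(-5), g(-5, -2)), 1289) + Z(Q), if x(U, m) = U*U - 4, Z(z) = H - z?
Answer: 3428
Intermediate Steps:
Q = -3172 (Q = 8 + 2*(-1590) = 8 - 3180 = -3172)
H = 256 (H = 16² = 256)
Z(z) = 256 - z
x(U, m) = -4 + U² (x(U, m) = U² - 4 = -4 + U²)
x(C(f(-5), g(-5, -2)), 1289) + Z(Q) = (-4 + (-2)²) + (256 - 1*(-3172)) = (-4 + 4) + (256 + 3172) = 0 + 3428 = 3428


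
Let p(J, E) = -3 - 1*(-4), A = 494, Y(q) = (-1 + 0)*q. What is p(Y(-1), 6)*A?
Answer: 494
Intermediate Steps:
Y(q) = -q
p(J, E) = 1 (p(J, E) = -3 + 4 = 1)
p(Y(-1), 6)*A = 1*494 = 494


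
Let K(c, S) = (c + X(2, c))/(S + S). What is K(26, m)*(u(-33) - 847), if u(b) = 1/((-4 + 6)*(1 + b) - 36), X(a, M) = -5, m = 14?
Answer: -254103/400 ≈ -635.26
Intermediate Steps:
K(c, S) = (-5 + c)/(2*S) (K(c, S) = (c - 5)/(S + S) = (-5 + c)/((2*S)) = (-5 + c)*(1/(2*S)) = (-5 + c)/(2*S))
u(b) = 1/(-34 + 2*b) (u(b) = 1/(2*(1 + b) - 36) = 1/((2 + 2*b) - 36) = 1/(-34 + 2*b))
K(26, m)*(u(-33) - 847) = ((1/2)*(-5 + 26)/14)*(1/(2*(-17 - 33)) - 847) = ((1/2)*(1/14)*21)*((1/2)/(-50) - 847) = 3*((1/2)*(-1/50) - 847)/4 = 3*(-1/100 - 847)/4 = (3/4)*(-84701/100) = -254103/400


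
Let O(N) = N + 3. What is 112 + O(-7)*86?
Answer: -232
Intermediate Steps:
O(N) = 3 + N
112 + O(-7)*86 = 112 + (3 - 7)*86 = 112 - 4*86 = 112 - 344 = -232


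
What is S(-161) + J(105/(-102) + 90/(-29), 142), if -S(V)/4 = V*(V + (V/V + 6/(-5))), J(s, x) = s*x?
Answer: -257345177/2465 ≈ -1.0440e+5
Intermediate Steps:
S(V) = -4*V*(-⅕ + V) (S(V) = -4*V*(V + (V/V + 6/(-5))) = -4*V*(V + (1 + 6*(-⅕))) = -4*V*(V + (1 - 6/5)) = -4*V*(V - ⅕) = -4*V*(-⅕ + V))
S(-161) + J(105/(-102) + 90/(-29), 142) = (⅘)*(-161)*(1 - 5*(-161)) + (105/(-102) + 90/(-29))*142 = (⅘)*(-161)*(1 + 805) + (105*(-1/102) + 90*(-1/29))*142 = (⅘)*(-161)*806 + (-35/34 - 90/29)*142 = -519064/5 - 4075/986*142 = -519064/5 - 289325/493 = -257345177/2465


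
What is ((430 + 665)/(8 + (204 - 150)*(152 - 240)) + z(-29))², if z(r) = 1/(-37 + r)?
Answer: 1482789049/24508528704 ≈ 0.060501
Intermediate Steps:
((430 + 665)/(8 + (204 - 150)*(152 - 240)) + z(-29))² = ((430 + 665)/(8 + (204 - 150)*(152 - 240)) + 1/(-37 - 29))² = (1095/(8 + 54*(-88)) + 1/(-66))² = (1095/(8 - 4752) - 1/66)² = (1095/(-4744) - 1/66)² = (1095*(-1/4744) - 1/66)² = (-1095/4744 - 1/66)² = (-38507/156552)² = 1482789049/24508528704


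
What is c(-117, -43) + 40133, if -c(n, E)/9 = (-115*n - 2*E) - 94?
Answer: -80890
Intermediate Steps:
c(n, E) = 846 + 18*E + 1035*n (c(n, E) = -9*((-115*n - 2*E) - 94) = -9*(-94 - 115*n - 2*E) = 846 + 18*E + 1035*n)
c(-117, -43) + 40133 = (846 + 18*(-43) + 1035*(-117)) + 40133 = (846 - 774 - 121095) + 40133 = -121023 + 40133 = -80890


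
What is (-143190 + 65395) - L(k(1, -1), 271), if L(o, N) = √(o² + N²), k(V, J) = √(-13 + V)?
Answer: -77795 - √73429 ≈ -78066.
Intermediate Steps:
L(o, N) = √(N² + o²)
(-143190 + 65395) - L(k(1, -1), 271) = (-143190 + 65395) - √(271² + (√(-13 + 1))²) = -77795 - √(73441 + (√(-12))²) = -77795 - √(73441 + (2*I*√3)²) = -77795 - √(73441 - 12) = -77795 - √73429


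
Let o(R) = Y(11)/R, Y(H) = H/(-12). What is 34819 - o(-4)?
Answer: 1671301/48 ≈ 34819.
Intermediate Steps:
Y(H) = -H/12 (Y(H) = H*(-1/12) = -H/12)
o(R) = -11/(12*R) (o(R) = (-1/12*11)/R = -11/(12*R))
34819 - o(-4) = 34819 - (-11)/(12*(-4)) = 34819 - (-11)*(-1)/(12*4) = 34819 - 1*11/48 = 34819 - 11/48 = 1671301/48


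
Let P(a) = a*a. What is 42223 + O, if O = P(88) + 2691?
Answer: 52658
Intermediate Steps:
P(a) = a**2
O = 10435 (O = 88**2 + 2691 = 7744 + 2691 = 10435)
42223 + O = 42223 + 10435 = 52658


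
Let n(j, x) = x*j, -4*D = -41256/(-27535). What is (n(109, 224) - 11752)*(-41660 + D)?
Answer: -14527107594896/27535 ≈ -5.2759e+8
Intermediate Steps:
D = -10314/27535 (D = -(-10314)/(-27535) = -(-10314)*(-1)/27535 = -¼*41256/27535 = -10314/27535 ≈ -0.37458)
n(j, x) = j*x
(n(109, 224) - 11752)*(-41660 + D) = (109*224 - 11752)*(-41660 - 10314/27535) = (24416 - 11752)*(-1147118414/27535) = 12664*(-1147118414/27535) = -14527107594896/27535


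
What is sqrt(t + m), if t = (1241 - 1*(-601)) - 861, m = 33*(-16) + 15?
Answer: 6*sqrt(13) ≈ 21.633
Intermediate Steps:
m = -513 (m = -528 + 15 = -513)
t = 981 (t = (1241 + 601) - 861 = 1842 - 861 = 981)
sqrt(t + m) = sqrt(981 - 513) = sqrt(468) = 6*sqrt(13)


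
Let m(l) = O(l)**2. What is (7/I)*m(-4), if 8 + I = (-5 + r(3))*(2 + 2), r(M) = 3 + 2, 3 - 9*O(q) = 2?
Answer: -7/648 ≈ -0.010802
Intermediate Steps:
O(q) = 1/9 (O(q) = 1/3 - 1/9*2 = 1/3 - 2/9 = 1/9)
r(M) = 5
I = -8 (I = -8 + (-5 + 5)*(2 + 2) = -8 + 0*4 = -8 + 0 = -8)
m(l) = 1/81 (m(l) = (1/9)**2 = 1/81)
(7/I)*m(-4) = (7/(-8))*(1/81) = -1/8*7*(1/81) = -7/8*1/81 = -7/648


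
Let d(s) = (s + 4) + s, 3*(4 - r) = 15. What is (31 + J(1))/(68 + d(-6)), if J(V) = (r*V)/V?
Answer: ½ ≈ 0.50000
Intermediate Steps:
r = -1 (r = 4 - ⅓*15 = 4 - 5 = -1)
d(s) = 4 + 2*s (d(s) = (4 + s) + s = 4 + 2*s)
J(V) = -1 (J(V) = (-V)/V = -1)
(31 + J(1))/(68 + d(-6)) = (31 - 1)/(68 + (4 + 2*(-6))) = 30/(68 + (4 - 12)) = 30/(68 - 8) = 30/60 = 30*(1/60) = ½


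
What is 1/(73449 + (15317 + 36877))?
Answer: 1/125643 ≈ 7.9591e-6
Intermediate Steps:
1/(73449 + (15317 + 36877)) = 1/(73449 + 52194) = 1/125643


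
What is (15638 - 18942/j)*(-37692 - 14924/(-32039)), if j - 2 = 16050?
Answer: -10825359387153892/18367501 ≈ -5.8938e+8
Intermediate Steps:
j = 16052 (j = 2 + 16050 = 16052)
(15638 - 18942/j)*(-37692 - 14924/(-32039)) = (15638 - 18942/16052)*(-37692 - 14924/(-32039)) = (15638 - 18942*1/16052)*(-37692 - 14924*(-1/32039)) = (15638 - 9471/8026)*(-37692 + 2132/4577) = (125501117/8026)*(-172514152/4577) = -10825359387153892/18367501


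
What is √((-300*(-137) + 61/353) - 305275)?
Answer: I*√32918561042/353 ≈ 513.98*I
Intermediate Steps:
√((-300*(-137) + 61/353) - 305275) = √((41100 + 61*(1/353)) - 305275) = √((41100 + 61/353) - 305275) = √(14508361/353 - 305275) = √(-93253714/353) = I*√32918561042/353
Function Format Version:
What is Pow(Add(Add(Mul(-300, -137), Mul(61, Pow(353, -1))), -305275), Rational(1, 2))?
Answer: Mul(Rational(1, 353), I, Pow(32918561042, Rational(1, 2))) ≈ Mul(513.98, I)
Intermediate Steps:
Pow(Add(Add(Mul(-300, -137), Mul(61, Pow(353, -1))), -305275), Rational(1, 2)) = Pow(Add(Add(41100, Mul(61, Rational(1, 353))), -305275), Rational(1, 2)) = Pow(Add(Add(41100, Rational(61, 353)), -305275), Rational(1, 2)) = Pow(Add(Rational(14508361, 353), -305275), Rational(1, 2)) = Pow(Rational(-93253714, 353), Rational(1, 2)) = Mul(Rational(1, 353), I, Pow(32918561042, Rational(1, 2)))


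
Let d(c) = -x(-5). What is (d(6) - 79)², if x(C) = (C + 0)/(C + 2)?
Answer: 58564/9 ≈ 6507.1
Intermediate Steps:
x(C) = C/(2 + C)
d(c) = -5/3 (d(c) = -(-5)/(2 - 5) = -(-5)/(-3) = -(-5)*(-1)/3 = -1*5/3 = -5/3)
(d(6) - 79)² = (-5/3 - 79)² = (-242/3)² = 58564/9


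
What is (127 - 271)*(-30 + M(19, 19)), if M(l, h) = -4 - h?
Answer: 7632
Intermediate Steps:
(127 - 271)*(-30 + M(19, 19)) = (127 - 271)*(-30 + (-4 - 1*19)) = -144*(-30 + (-4 - 19)) = -144*(-30 - 23) = -144*(-53) = 7632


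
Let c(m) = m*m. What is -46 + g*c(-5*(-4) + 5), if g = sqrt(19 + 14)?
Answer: -46 + 625*sqrt(33) ≈ 3544.4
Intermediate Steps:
c(m) = m**2
g = sqrt(33) ≈ 5.7446
-46 + g*c(-5*(-4) + 5) = -46 + sqrt(33)*(-5*(-4) + 5)**2 = -46 + sqrt(33)*(20 + 5)**2 = -46 + sqrt(33)*25**2 = -46 + sqrt(33)*625 = -46 + 625*sqrt(33)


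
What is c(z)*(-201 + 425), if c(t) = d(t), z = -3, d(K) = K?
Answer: -672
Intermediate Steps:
c(t) = t
c(z)*(-201 + 425) = -3*(-201 + 425) = -3*224 = -672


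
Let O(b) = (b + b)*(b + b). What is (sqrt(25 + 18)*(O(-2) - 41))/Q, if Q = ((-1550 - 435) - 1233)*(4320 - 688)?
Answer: 25*sqrt(43)/11687776 ≈ 1.4026e-5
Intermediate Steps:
O(b) = 4*b**2 (O(b) = (2*b)*(2*b) = 4*b**2)
Q = -11687776 (Q = (-1985 - 1233)*3632 = -3218*3632 = -11687776)
(sqrt(25 + 18)*(O(-2) - 41))/Q = (sqrt(25 + 18)*(4*(-2)**2 - 41))/(-11687776) = (sqrt(43)*(4*4 - 41))*(-1/11687776) = (sqrt(43)*(16 - 41))*(-1/11687776) = (sqrt(43)*(-25))*(-1/11687776) = -25*sqrt(43)*(-1/11687776) = 25*sqrt(43)/11687776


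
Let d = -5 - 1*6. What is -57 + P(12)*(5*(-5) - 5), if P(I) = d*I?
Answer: 3903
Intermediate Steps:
d = -11 (d = -5 - 6 = -11)
P(I) = -11*I
-57 + P(12)*(5*(-5) - 5) = -57 + (-11*12)*(5*(-5) - 5) = -57 - 132*(-25 - 5) = -57 - 132*(-30) = -57 + 3960 = 3903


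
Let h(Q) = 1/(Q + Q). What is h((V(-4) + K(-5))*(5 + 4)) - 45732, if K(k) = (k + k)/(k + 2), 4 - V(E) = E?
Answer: -9329327/204 ≈ -45732.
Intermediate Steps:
V(E) = 4 - E
K(k) = 2*k/(2 + k) (K(k) = (2*k)/(2 + k) = 2*k/(2 + k))
h(Q) = 1/(2*Q)
h((V(-4) + K(-5))*(5 + 4)) - 45732 = 1/(2*((((4 - 1*(-4)) + 2*(-5)/(2 - 5))*(5 + 4)))) - 45732 = 1/(2*((((4 + 4) + 2*(-5)/(-3))*9))) - 45732 = 1/(2*(((8 + 2*(-5)*(-1/3))*9))) - 45732 = 1/(2*(((8 + 10/3)*9))) - 45732 = 1/(2*(((34/3)*9))) - 45732 = (1/2)/102 - 45732 = (1/2)*(1/102) - 45732 = 1/204 - 45732 = -9329327/204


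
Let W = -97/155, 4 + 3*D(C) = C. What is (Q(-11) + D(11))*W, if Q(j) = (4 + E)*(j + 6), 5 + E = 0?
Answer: -2134/465 ≈ -4.5892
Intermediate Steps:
E = -5 (E = -5 + 0 = -5)
D(C) = -4/3 + C/3
Q(j) = -6 - j (Q(j) = (4 - 5)*(j + 6) = -(6 + j) = -6 - j)
W = -97/155 (W = -97*1/155 = -97/155 ≈ -0.62581)
(Q(-11) + D(11))*W = ((-6 - 1*(-11)) + (-4/3 + (⅓)*11))*(-97/155) = ((-6 + 11) + (-4/3 + 11/3))*(-97/155) = (5 + 7/3)*(-97/155) = (22/3)*(-97/155) = -2134/465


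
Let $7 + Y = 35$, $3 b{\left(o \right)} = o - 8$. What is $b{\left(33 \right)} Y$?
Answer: $\frac{700}{3} \approx 233.33$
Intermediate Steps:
$b{\left(o \right)} = - \frac{8}{3} + \frac{o}{3}$ ($b{\left(o \right)} = \frac{o - 8}{3} = \frac{-8 + o}{3} = - \frac{8}{3} + \frac{o}{3}$)
$Y = 28$ ($Y = -7 + 35 = 28$)
$b{\left(33 \right)} Y = \left(- \frac{8}{3} + \frac{1}{3} \cdot 33\right) 28 = \left(- \frac{8}{3} + 11\right) 28 = \frac{25}{3} \cdot 28 = \frac{700}{3}$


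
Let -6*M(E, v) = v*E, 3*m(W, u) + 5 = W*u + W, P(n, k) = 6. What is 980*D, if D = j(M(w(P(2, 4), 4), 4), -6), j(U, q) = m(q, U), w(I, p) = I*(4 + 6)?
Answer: 224420/3 ≈ 74807.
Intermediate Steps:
w(I, p) = 10*I (w(I, p) = I*10 = 10*I)
m(W, u) = -5/3 + W/3 + W*u/3 (m(W, u) = -5/3 + (W*u + W)/3 = -5/3 + (W + W*u)/3 = -5/3 + (W/3 + W*u/3) = -5/3 + W/3 + W*u/3)
M(E, v) = -E*v/6 (M(E, v) = -v*E/6 = -E*v/6)
j(U, q) = -5/3 + q/3 + U*q/3 (j(U, q) = -5/3 + q/3 + q*U/3 = -5/3 + q/3 + U*q/3)
D = 229/3 (D = -5/3 + (1/3)*(-6) + (1/3)*(-1/6*10*6*4)*(-6) = -5/3 - 2 + (1/3)*(-1/6*60*4)*(-6) = -5/3 - 2 + (1/3)*(-40)*(-6) = -5/3 - 2 + 80 = 229/3 ≈ 76.333)
980*D = 980*(229/3) = 224420/3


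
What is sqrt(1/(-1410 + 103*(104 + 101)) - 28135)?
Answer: I*sqrt(10924455428670)/19705 ≈ 167.73*I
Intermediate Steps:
sqrt(1/(-1410 + 103*(104 + 101)) - 28135) = sqrt(1/(-1410 + 103*205) - 28135) = sqrt(1/(-1410 + 21115) - 28135) = sqrt(1/19705 - 28135) = sqrt(-554400174/19705) = I*sqrt(10924455428670)/19705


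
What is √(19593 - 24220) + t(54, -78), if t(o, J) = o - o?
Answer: I*√4627 ≈ 68.022*I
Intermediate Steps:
t(o, J) = 0
√(19593 - 24220) + t(54, -78) = √(19593 - 24220) + 0 = √(-4627) + 0 = I*√4627 + 0 = I*√4627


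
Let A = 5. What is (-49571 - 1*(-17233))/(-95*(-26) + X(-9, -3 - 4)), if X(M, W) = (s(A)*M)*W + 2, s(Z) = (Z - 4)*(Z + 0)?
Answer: -32338/2787 ≈ -11.603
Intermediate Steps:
s(Z) = Z*(-4 + Z) (s(Z) = (-4 + Z)*Z = Z*(-4 + Z))
X(M, W) = 2 + 5*M*W (X(M, W) = ((5*(-4 + 5))*M)*W + 2 = ((5*1)*M)*W + 2 = (5*M)*W + 2 = 5*M*W + 2 = 2 + 5*M*W)
(-49571 - 1*(-17233))/(-95*(-26) + X(-9, -3 - 4)) = (-49571 - 1*(-17233))/(-95*(-26) + (2 + 5*(-9)*(-3 - 4))) = (-49571 + 17233)/(2470 + (2 + 5*(-9)*(-7))) = -32338/(2470 + (2 + 315)) = -32338/(2470 + 317) = -32338/2787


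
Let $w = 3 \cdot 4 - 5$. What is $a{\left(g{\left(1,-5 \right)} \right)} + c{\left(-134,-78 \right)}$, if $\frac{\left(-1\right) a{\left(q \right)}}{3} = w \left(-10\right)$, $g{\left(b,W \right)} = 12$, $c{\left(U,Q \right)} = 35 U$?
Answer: $-4480$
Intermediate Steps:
$w = 7$ ($w = 12 - 5 = 7$)
$a{\left(q \right)} = 210$ ($a{\left(q \right)} = - 3 \cdot 7 \left(-10\right) = \left(-3\right) \left(-70\right) = 210$)
$a{\left(g{\left(1,-5 \right)} \right)} + c{\left(-134,-78 \right)} = 210 + 35 \left(-134\right) = 210 - 4690 = -4480$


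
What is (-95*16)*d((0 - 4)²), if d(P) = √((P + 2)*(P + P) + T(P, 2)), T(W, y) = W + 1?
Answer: -1520*√593 ≈ -37014.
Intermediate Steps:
T(W, y) = 1 + W
d(P) = √(1 + P + 2*P*(2 + P)) (d(P) = √((P + 2)*(P + P) + (1 + P)) = √((2 + P)*(2*P) + (1 + P)) = √(2*P*(2 + P) + (1 + P)) = √(1 + P + 2*P*(2 + P)))
(-95*16)*d((0 - 4)²) = (-95*16)*√(1 + 2*((0 - 4)²)² + 5*(0 - 4)²) = -1520*√(1 + 2*((-4)²)² + 5*(-4)²) = -1520*√(1 + 2*16² + 5*16) = -1520*√(1 + 2*256 + 80) = -1520*√(1 + 512 + 80) = -1520*√593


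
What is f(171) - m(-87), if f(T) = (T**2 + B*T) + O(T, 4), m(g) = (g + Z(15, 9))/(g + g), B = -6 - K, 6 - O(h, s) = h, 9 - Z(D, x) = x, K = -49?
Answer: 72857/2 ≈ 36429.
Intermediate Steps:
Z(D, x) = 9 - x
O(h, s) = 6 - h
B = 43 (B = -6 - 1*(-49) = -6 + 49 = 43)
m(g) = 1/2 (m(g) = (g + (9 - 1*9))/(g + g) = (g + (9 - 9))/((2*g)) = (g + 0)*(1/(2*g)) = g*(1/(2*g)) = 1/2)
f(T) = 6 + T**2 + 42*T (f(T) = (T**2 + 43*T) + (6 - T) = 6 + T**2 + 42*T)
f(171) - m(-87) = (6 + 171**2 + 42*171) - 1*1/2 = (6 + 29241 + 7182) - 1/2 = 36429 - 1/2 = 72857/2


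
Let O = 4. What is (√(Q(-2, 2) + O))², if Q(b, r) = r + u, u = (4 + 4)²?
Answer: 70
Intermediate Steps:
u = 64 (u = 8² = 64)
Q(b, r) = 64 + r (Q(b, r) = r + 64 = 64 + r)
(√(Q(-2, 2) + O))² = (√((64 + 2) + 4))² = (√(66 + 4))² = (√70)² = 70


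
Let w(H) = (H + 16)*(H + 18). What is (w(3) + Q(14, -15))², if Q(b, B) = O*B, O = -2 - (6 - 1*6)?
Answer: 184041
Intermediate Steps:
w(H) = (16 + H)*(18 + H)
O = -2 (O = -2 - (6 - 6) = -2 - 1*0 = -2 + 0 = -2)
Q(b, B) = -2*B
(w(3) + Q(14, -15))² = ((288 + 3² + 34*3) - 2*(-15))² = ((288 + 9 + 102) + 30)² = (399 + 30)² = 429² = 184041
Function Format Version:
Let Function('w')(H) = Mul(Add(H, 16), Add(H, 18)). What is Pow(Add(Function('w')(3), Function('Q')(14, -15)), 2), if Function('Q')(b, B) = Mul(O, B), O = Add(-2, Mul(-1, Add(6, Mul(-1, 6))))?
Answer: 184041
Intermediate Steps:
Function('w')(H) = Mul(Add(16, H), Add(18, H))
O = -2 (O = Add(-2, Mul(-1, Add(6, -6))) = Add(-2, Mul(-1, 0)) = Add(-2, 0) = -2)
Function('Q')(b, B) = Mul(-2, B)
Pow(Add(Function('w')(3), Function('Q')(14, -15)), 2) = Pow(Add(Add(288, Pow(3, 2), Mul(34, 3)), Mul(-2, -15)), 2) = Pow(Add(Add(288, 9, 102), 30), 2) = Pow(Add(399, 30), 2) = Pow(429, 2) = 184041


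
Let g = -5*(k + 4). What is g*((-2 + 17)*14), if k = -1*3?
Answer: -1050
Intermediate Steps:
k = -3
g = -5 (g = -5*(-3 + 4) = -5*1 = -5)
g*((-2 + 17)*14) = -5*(-2 + 17)*14 = -75*14 = -5*210 = -1050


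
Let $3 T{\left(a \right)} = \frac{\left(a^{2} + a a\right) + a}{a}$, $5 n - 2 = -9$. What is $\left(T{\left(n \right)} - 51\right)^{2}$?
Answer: $\frac{66564}{25} \approx 2662.6$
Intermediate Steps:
$n = - \frac{7}{5}$ ($n = \frac{2}{5} + \frac{1}{5} \left(-9\right) = \frac{2}{5} - \frac{9}{5} = - \frac{7}{5} \approx -1.4$)
$T{\left(a \right)} = \frac{a + 2 a^{2}}{3 a}$ ($T{\left(a \right)} = \frac{\left(\left(a^{2} + a a\right) + a\right) \frac{1}{a}}{3} = \frac{\left(\left(a^{2} + a^{2}\right) + a\right) \frac{1}{a}}{3} = \frac{\left(2 a^{2} + a\right) \frac{1}{a}}{3} = \frac{\left(a + 2 a^{2}\right) \frac{1}{a}}{3} = \frac{\frac{1}{a} \left(a + 2 a^{2}\right)}{3} = \frac{a + 2 a^{2}}{3 a}$)
$\left(T{\left(n \right)} - 51\right)^{2} = \left(\left(\frac{1}{3} + \frac{2}{3} \left(- \frac{7}{5}\right)\right) - 51\right)^{2} = \left(\left(\frac{1}{3} - \frac{14}{15}\right) - 51\right)^{2} = \left(- \frac{3}{5} - 51\right)^{2} = \left(- \frac{258}{5}\right)^{2} = \frac{66564}{25}$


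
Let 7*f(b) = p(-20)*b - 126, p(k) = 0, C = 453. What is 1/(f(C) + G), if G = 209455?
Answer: 1/209437 ≈ 4.7747e-6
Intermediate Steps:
f(b) = -18 (f(b) = (0*b - 126)/7 = (0 - 126)/7 = (⅐)*(-126) = -18)
1/(f(C) + G) = 1/(-18 + 209455) = 1/209437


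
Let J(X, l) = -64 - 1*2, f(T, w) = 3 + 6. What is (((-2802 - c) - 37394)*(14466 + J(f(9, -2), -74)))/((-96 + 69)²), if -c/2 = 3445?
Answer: -17763200/27 ≈ -6.5790e+5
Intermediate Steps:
c = -6890 (c = -2*3445 = -6890)
f(T, w) = 9
J(X, l) = -66 (J(X, l) = -64 - 2 = -66)
(((-2802 - c) - 37394)*(14466 + J(f(9, -2), -74)))/((-96 + 69)²) = (((-2802 - 1*(-6890)) - 37394)*(14466 - 66))/((-96 + 69)²) = (((-2802 + 6890) - 37394)*14400)/((-27)²) = ((4088 - 37394)*14400)/729 = -33306*14400*(1/729) = -479606400*1/729 = -17763200/27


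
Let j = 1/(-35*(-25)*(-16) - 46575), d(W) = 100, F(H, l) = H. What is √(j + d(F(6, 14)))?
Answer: √14677320077/12115 ≈ 10.000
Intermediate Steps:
j = -1/60575 (j = 1/(875*(-16) - 46575) = 1/(-14000 - 46575) = 1/(-60575) = -1/60575 ≈ -1.6508e-5)
√(j + d(F(6, 14))) = √(-1/60575 + 100) = √(6057499/60575) = √14677320077/12115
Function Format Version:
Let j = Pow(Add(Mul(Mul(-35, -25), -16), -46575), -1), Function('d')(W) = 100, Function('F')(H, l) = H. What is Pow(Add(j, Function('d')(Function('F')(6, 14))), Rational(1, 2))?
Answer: Mul(Rational(1, 12115), Pow(14677320077, Rational(1, 2))) ≈ 10.000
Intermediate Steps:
j = Rational(-1, 60575) (j = Pow(Add(Mul(875, -16), -46575), -1) = Pow(Add(-14000, -46575), -1) = Pow(-60575, -1) = Rational(-1, 60575) ≈ -1.6508e-5)
Pow(Add(j, Function('d')(Function('F')(6, 14))), Rational(1, 2)) = Pow(Add(Rational(-1, 60575), 100), Rational(1, 2)) = Pow(Rational(6057499, 60575), Rational(1, 2)) = Mul(Rational(1, 12115), Pow(14677320077, Rational(1, 2)))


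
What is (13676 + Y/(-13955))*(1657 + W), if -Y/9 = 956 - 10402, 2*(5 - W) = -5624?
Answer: 853476194284/13955 ≈ 6.1159e+7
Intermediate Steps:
W = 2817 (W = 5 - ½*(-5624) = 5 + 2812 = 2817)
Y = 85014 (Y = -9*(956 - 10402) = -9*(-9446) = 85014)
(13676 + Y/(-13955))*(1657 + W) = (13676 + 85014/(-13955))*(1657 + 2817) = (13676 + 85014*(-1/13955))*4474 = (13676 - 85014/13955)*4474 = (190763566/13955)*4474 = 853476194284/13955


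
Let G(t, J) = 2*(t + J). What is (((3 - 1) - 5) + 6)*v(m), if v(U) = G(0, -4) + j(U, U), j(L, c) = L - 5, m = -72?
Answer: -255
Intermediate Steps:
G(t, J) = 2*J + 2*t (G(t, J) = 2*(J + t) = 2*J + 2*t)
j(L, c) = -5 + L
v(U) = -13 + U (v(U) = (2*(-4) + 2*0) + (-5 + U) = (-8 + 0) + (-5 + U) = -8 + (-5 + U) = -13 + U)
(((3 - 1) - 5) + 6)*v(m) = (((3 - 1) - 5) + 6)*(-13 - 72) = ((2 - 5) + 6)*(-85) = (-3 + 6)*(-85) = 3*(-85) = -255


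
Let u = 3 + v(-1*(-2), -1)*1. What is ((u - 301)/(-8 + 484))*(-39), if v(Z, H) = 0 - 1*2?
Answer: 2925/119 ≈ 24.580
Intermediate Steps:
v(Z, H) = -2 (v(Z, H) = 0 - 2 = -2)
u = 1 (u = 3 - 2*1 = 3 - 2 = 1)
((u - 301)/(-8 + 484))*(-39) = ((1 - 301)/(-8 + 484))*(-39) = -300/476*(-39) = -300*1/476*(-39) = -75/119*(-39) = 2925/119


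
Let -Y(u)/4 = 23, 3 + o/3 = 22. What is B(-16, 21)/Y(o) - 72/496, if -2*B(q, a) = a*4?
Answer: 222/713 ≈ 0.31136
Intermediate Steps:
o = 57 (o = -9 + 3*22 = -9 + 66 = 57)
B(q, a) = -2*a (B(q, a) = -a*4/2 = -2*a)
Y(u) = -92 (Y(u) = -4*23 = -92)
B(-16, 21)/Y(o) - 72/496 = -2*21/(-92) - 72/496 = -42*(-1/92) - 72*1/496 = 21/46 - 9/62 = 222/713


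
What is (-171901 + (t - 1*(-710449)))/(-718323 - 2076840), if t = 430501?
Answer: -969049/2795163 ≈ -0.34669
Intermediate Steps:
(-171901 + (t - 1*(-710449)))/(-718323 - 2076840) = (-171901 + (430501 - 1*(-710449)))/(-718323 - 2076840) = (-171901 + (430501 + 710449))/(-2795163) = (-171901 + 1140950)*(-1/2795163) = 969049*(-1/2795163) = -969049/2795163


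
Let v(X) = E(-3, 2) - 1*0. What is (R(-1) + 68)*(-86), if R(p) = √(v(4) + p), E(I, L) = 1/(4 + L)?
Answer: -5848 - 43*I*√30/3 ≈ -5848.0 - 78.507*I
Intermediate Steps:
v(X) = ⅙ (v(X) = 1/(4 + 2) - 1*0 = 1/6 + 0 = ⅙ + 0 = ⅙)
R(p) = √(⅙ + p)
(R(-1) + 68)*(-86) = (√(6 + 36*(-1))/6 + 68)*(-86) = (√(6 - 36)/6 + 68)*(-86) = (√(-30)/6 + 68)*(-86) = ((I*√30)/6 + 68)*(-86) = (I*√30/6 + 68)*(-86) = (68 + I*√30/6)*(-86) = -5848 - 43*I*√30/3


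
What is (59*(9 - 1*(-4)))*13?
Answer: 9971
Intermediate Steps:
(59*(9 - 1*(-4)))*13 = (59*(9 + 4))*13 = (59*13)*13 = 767*13 = 9971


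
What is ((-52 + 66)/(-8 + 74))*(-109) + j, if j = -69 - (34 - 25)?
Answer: -3337/33 ≈ -101.12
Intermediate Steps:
j = -78 (j = -69 - 1*9 = -69 - 9 = -78)
((-52 + 66)/(-8 + 74))*(-109) + j = ((-52 + 66)/(-8 + 74))*(-109) - 78 = (14/66)*(-109) - 78 = (14*(1/66))*(-109) - 78 = (7/33)*(-109) - 78 = -763/33 - 78 = -3337/33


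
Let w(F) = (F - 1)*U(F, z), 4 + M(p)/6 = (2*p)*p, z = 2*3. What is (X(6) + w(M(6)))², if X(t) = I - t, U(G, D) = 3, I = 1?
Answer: 1478656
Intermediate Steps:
z = 6
M(p) = -24 + 12*p² (M(p) = -24 + 6*((2*p)*p) = -24 + 6*(2*p²) = -24 + 12*p²)
w(F) = -3 + 3*F (w(F) = (F - 1)*3 = (-1 + F)*3 = -3 + 3*F)
X(t) = 1 - t
(X(6) + w(M(6)))² = ((1 - 1*6) + (-3 + 3*(-24 + 12*6²)))² = ((1 - 6) + (-3 + 3*(-24 + 12*36)))² = (-5 + (-3 + 3*(-24 + 432)))² = (-5 + (-3 + 3*408))² = (-5 + (-3 + 1224))² = (-5 + 1221)² = 1216² = 1478656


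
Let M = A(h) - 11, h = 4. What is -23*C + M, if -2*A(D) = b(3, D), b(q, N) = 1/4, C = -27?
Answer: 4879/8 ≈ 609.88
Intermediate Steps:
b(q, N) = ¼ (b(q, N) = 1*(¼) = ¼)
A(D) = -⅛ (A(D) = -½*¼ = -⅛)
M = -89/8 (M = -⅛ - 11 = -89/8 ≈ -11.125)
-23*C + M = -23*(-27) - 89/8 = 621 - 89/8 = 4879/8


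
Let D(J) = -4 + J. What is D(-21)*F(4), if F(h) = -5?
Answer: 125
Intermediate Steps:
D(-21)*F(4) = (-4 - 21)*(-5) = -25*(-5) = 125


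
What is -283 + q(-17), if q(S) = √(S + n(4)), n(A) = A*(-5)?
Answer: -283 + I*√37 ≈ -283.0 + 6.0828*I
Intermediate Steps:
n(A) = -5*A
q(S) = √(-20 + S) (q(S) = √(S - 5*4) = √(S - 20) = √(-20 + S))
-283 + q(-17) = -283 + √(-20 - 17) = -283 + √(-37) = -283 + I*√37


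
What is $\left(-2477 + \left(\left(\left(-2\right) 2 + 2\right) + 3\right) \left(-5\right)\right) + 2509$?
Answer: $27$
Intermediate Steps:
$\left(-2477 + \left(\left(\left(-2\right) 2 + 2\right) + 3\right) \left(-5\right)\right) + 2509 = \left(-2477 + \left(\left(-4 + 2\right) + 3\right) \left(-5\right)\right) + 2509 = \left(-2477 + \left(-2 + 3\right) \left(-5\right)\right) + 2509 = \left(-2477 + 1 \left(-5\right)\right) + 2509 = \left(-2477 - 5\right) + 2509 = -2482 + 2509 = 27$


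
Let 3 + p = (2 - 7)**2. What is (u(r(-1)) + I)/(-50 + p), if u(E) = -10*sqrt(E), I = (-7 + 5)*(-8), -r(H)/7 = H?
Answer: -4/7 + 5*sqrt(7)/14 ≈ 0.37348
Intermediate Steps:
p = 22 (p = -3 + (2 - 7)**2 = -3 + (-5)**2 = -3 + 25 = 22)
r(H) = -7*H
I = 16 (I = -2*(-8) = 16)
(u(r(-1)) + I)/(-50 + p) = (-10*sqrt(7) + 16)/(-50 + 22) = (-10*sqrt(7) + 16)/(-28) = (16 - 10*sqrt(7))*(-1/28) = -4/7 + 5*sqrt(7)/14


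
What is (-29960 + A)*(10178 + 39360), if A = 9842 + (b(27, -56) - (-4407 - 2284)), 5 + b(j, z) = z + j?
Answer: -666831018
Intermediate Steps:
b(j, z) = -5 + j + z (b(j, z) = -5 + (z + j) = -5 + (j + z) = -5 + j + z)
A = 16499 (A = 9842 + ((-5 + 27 - 56) - (-4407 - 2284)) = 9842 + (-34 - 1*(-6691)) = 9842 + (-34 + 6691) = 9842 + 6657 = 16499)
(-29960 + A)*(10178 + 39360) = (-29960 + 16499)*(10178 + 39360) = -13461*49538 = -666831018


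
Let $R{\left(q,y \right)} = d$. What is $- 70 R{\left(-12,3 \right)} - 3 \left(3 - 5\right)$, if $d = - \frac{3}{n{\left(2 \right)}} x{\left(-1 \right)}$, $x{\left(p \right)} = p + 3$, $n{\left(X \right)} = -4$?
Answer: $-99$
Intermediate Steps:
$x{\left(p \right)} = 3 + p$
$d = \frac{3}{2}$ ($d = - \frac{3}{-4} \left(3 - 1\right) = \left(-3\right) \left(- \frac{1}{4}\right) 2 = \frac{3}{4} \cdot 2 = \frac{3}{2} \approx 1.5$)
$R{\left(q,y \right)} = \frac{3}{2}$
$- 70 R{\left(-12,3 \right)} - 3 \left(3 - 5\right) = \left(-70\right) \frac{3}{2} - 3 \left(3 - 5\right) = -105 - -6 = -105 + 6 = -99$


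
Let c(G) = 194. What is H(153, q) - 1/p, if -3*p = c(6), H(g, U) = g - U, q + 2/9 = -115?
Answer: 468343/1746 ≈ 268.24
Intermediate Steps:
q = -1037/9 (q = -2/9 - 115 = -1037/9 ≈ -115.22)
p = -194/3 (p = -⅓*194 = -194/3 ≈ -64.667)
H(153, q) - 1/p = (153 - 1*(-1037/9)) - 1/(-194/3) = (153 + 1037/9) - 1*(-3/194) = 2414/9 + 3/194 = 468343/1746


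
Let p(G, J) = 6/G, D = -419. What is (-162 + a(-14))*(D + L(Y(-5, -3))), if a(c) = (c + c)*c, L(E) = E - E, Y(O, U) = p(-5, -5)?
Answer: -96370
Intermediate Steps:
Y(O, U) = -6/5 (Y(O, U) = 6/(-5) = 6*(-⅕) = -6/5)
L(E) = 0
a(c) = 2*c² (a(c) = (2*c)*c = 2*c²)
(-162 + a(-14))*(D + L(Y(-5, -3))) = (-162 + 2*(-14)²)*(-419 + 0) = (-162 + 2*196)*(-419) = (-162 + 392)*(-419) = 230*(-419) = -96370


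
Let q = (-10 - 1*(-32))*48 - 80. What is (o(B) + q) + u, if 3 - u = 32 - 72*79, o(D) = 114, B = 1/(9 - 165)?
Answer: 6749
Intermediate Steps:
B = -1/156 (B = 1/(-156) = -1/156 ≈ -0.0064103)
q = 976 (q = (-10 + 32)*48 - 80 = 22*48 - 80 = 1056 - 80 = 976)
u = 5659 (u = 3 - (32 - 72*79) = 3 - (32 - 5688) = 3 - 1*(-5656) = 3 + 5656 = 5659)
(o(B) + q) + u = (114 + 976) + 5659 = 1090 + 5659 = 6749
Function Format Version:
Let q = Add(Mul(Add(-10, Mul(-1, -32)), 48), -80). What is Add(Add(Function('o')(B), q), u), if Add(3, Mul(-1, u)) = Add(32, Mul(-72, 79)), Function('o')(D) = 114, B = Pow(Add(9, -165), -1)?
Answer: 6749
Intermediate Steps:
B = Rational(-1, 156) (B = Pow(-156, -1) = Rational(-1, 156) ≈ -0.0064103)
q = 976 (q = Add(Mul(Add(-10, 32), 48), -80) = Add(Mul(22, 48), -80) = Add(1056, -80) = 976)
u = 5659 (u = Add(3, Mul(-1, Add(32, Mul(-72, 79)))) = Add(3, Mul(-1, Add(32, -5688))) = Add(3, Mul(-1, -5656)) = Add(3, 5656) = 5659)
Add(Add(Function('o')(B), q), u) = Add(Add(114, 976), 5659) = Add(1090, 5659) = 6749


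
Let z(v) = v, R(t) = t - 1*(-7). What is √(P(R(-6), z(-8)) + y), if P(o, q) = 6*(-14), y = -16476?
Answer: 12*I*√115 ≈ 128.69*I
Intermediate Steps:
R(t) = 7 + t (R(t) = t + 7 = 7 + t)
P(o, q) = -84
√(P(R(-6), z(-8)) + y) = √(-84 - 16476) = √(-16560) = 12*I*√115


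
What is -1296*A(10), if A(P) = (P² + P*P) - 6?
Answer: -251424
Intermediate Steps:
A(P) = -6 + 2*P² (A(P) = (P² + P²) - 6 = 2*P² - 6 = -6 + 2*P²)
-1296*A(10) = -1296*(-6 + 2*10²) = -1296*(-6 + 2*100) = -1296*(-6 + 200) = -1296*194 = -251424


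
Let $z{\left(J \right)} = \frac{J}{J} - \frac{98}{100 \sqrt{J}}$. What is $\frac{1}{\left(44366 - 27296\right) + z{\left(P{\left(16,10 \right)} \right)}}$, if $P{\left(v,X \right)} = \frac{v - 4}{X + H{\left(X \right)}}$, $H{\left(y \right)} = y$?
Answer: $\frac{25606500}{437128559099} + \frac{490 \sqrt{15}}{437128559099} \approx 5.8583 \cdot 10^{-5}$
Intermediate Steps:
$P{\left(v,X \right)} = \frac{-4 + v}{2 X}$ ($P{\left(v,X \right)} = \frac{v - 4}{X + X} = \frac{-4 + v}{2 X}$)
$z{\left(J \right)} = 1 - \frac{49}{50 \sqrt{J}}$ ($z{\left(J \right)} = 1 - 98 \frac{1}{100 \sqrt{J}} = 1 - \frac{49}{50 \sqrt{J}}$)
$\frac{1}{\left(44366 - 27296\right) + z{\left(P{\left(16,10 \right)} \right)}} = \frac{1}{\left(44366 - 27296\right) + \left(1 - \frac{49}{50 \frac{\sqrt{5} \sqrt{-4 + 16}}{10}}\right)} = \frac{1}{\left(44366 - 27296\right) + \left(1 - \frac{49}{50 \frac{\sqrt{15}}{5}}\right)} = \frac{1}{17070 + \left(1 - \frac{49}{50 \frac{\sqrt{15}}{5}}\right)} = \frac{1}{17070 + \left(1 - \frac{49 \frac{\sqrt{15}}{3}}{50}\right)} = \frac{1}{17070 + \left(1 - \frac{49 \sqrt{15}}{150}\right)} = \frac{1}{17071 - \frac{49 \sqrt{15}}{150}}$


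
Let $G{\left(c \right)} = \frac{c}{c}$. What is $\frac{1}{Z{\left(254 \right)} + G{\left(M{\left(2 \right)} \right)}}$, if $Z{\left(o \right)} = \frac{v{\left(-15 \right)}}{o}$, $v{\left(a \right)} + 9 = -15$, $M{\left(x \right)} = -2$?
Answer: $\frac{127}{115} \approx 1.1043$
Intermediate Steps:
$G{\left(c \right)} = 1$
$v{\left(a \right)} = -24$ ($v{\left(a \right)} = -9 - 15 = -24$)
$Z{\left(o \right)} = - \frac{24}{o}$
$\frac{1}{Z{\left(254 \right)} + G{\left(M{\left(2 \right)} \right)}} = \frac{1}{- \frac{24}{254} + 1} = \frac{1}{\left(-24\right) \frac{1}{254} + 1} = \frac{1}{- \frac{12}{127} + 1} = \frac{1}{\frac{115}{127}} = \frac{127}{115}$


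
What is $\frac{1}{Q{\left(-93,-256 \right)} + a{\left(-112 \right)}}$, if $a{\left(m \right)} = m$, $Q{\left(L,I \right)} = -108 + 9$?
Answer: $- \frac{1}{211} \approx -0.0047393$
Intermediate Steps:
$Q{\left(L,I \right)} = -99$
$\frac{1}{Q{\left(-93,-256 \right)} + a{\left(-112 \right)}} = \frac{1}{-99 - 112} = \frac{1}{-211} = - \frac{1}{211}$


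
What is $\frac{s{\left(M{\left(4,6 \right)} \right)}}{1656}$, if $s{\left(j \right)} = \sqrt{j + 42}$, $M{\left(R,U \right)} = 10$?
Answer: $\frac{\sqrt{13}}{828} \approx 0.0043545$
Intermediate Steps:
$s{\left(j \right)} = \sqrt{42 + j}$
$\frac{s{\left(M{\left(4,6 \right)} \right)}}{1656} = \frac{\sqrt{42 + 10}}{1656} = \sqrt{52} \cdot \frac{1}{1656} = 2 \sqrt{13} \cdot \frac{1}{1656} = \frac{\sqrt{13}}{828}$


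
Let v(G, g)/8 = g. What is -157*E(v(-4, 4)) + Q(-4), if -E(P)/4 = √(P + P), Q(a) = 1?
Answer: 5025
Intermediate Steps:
v(G, g) = 8*g
E(P) = -4*√2*√P (E(P) = -4*√(P + P) = -4*√2*√P)
-157*E(v(-4, 4)) + Q(-4) = -(-628)*√2*√(8*4) + 1 = -(-628)*√2*√32 + 1 = -(-628)*√2*4*√2 + 1 = -157*(-32) + 1 = 5024 + 1 = 5025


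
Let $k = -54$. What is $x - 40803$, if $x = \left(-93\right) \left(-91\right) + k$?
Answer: $-32394$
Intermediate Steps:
$x = 8409$ ($x = \left(-93\right) \left(-91\right) - 54 = 8463 - 54 = 8409$)
$x - 40803 = 8409 - 40803 = -32394$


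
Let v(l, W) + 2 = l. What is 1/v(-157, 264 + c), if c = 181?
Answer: -1/159 ≈ -0.0062893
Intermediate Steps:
v(l, W) = -2 + l
1/v(-157, 264 + c) = 1/(-2 - 157) = 1/(-159) = -1/159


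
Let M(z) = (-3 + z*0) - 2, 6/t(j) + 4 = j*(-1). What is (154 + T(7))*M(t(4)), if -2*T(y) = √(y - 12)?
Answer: -770 + 5*I*√5/2 ≈ -770.0 + 5.5902*I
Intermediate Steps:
T(y) = -√(-12 + y)/2 (T(y) = -√(y - 12)/2 = -√(-12 + y)/2)
t(j) = 6/(-4 - j) (t(j) = 6/(-4 + j*(-1)) = 6/(-4 - j))
M(z) = -5 (M(z) = (-3 + 0) - 2 = -3 - 2 = -5)
(154 + T(7))*M(t(4)) = (154 - √(-12 + 7)/2)*(-5) = (154 - I*√5/2)*(-5) = -770 + 5*I*√5/2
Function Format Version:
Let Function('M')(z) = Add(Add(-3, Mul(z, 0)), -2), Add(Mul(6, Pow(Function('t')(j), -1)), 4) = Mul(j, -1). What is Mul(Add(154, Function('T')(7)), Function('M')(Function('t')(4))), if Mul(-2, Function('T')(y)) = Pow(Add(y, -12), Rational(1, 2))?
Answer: Add(-770, Mul(Rational(5, 2), I, Pow(5, Rational(1, 2)))) ≈ Add(-770.00, Mul(5.5902, I))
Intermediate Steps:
Function('T')(y) = Mul(Rational(-1, 2), Pow(Add(-12, y), Rational(1, 2))) (Function('T')(y) = Mul(Rational(-1, 2), Pow(Add(y, -12), Rational(1, 2))) = Mul(Rational(-1, 2), Pow(Add(-12, y), Rational(1, 2))))
Function('t')(j) = Mul(6, Pow(Add(-4, Mul(-1, j)), -1)) (Function('t')(j) = Mul(6, Pow(Add(-4, Mul(j, -1)), -1)) = Mul(6, Pow(Add(-4, Mul(-1, j)), -1)))
Function('M')(z) = -5 (Function('M')(z) = Add(Add(-3, 0), -2) = Add(-3, -2) = -5)
Mul(Add(154, Function('T')(7)), Function('M')(Function('t')(4))) = Mul(Add(154, Mul(Rational(-1, 2), Pow(Add(-12, 7), Rational(1, 2)))), -5) = Mul(Add(154, Mul(Rational(-1, 2), Pow(-5, Rational(1, 2)))), -5) = Mul(Add(154, Mul(Rational(-1, 2), Mul(I, Pow(5, Rational(1, 2))))), -5) = Mul(Add(154, Mul(Rational(-1, 2), I, Pow(5, Rational(1, 2)))), -5) = Add(-770, Mul(Rational(5, 2), I, Pow(5, Rational(1, 2))))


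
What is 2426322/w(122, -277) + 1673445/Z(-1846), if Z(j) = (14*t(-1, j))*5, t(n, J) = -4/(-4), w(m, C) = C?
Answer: 58740345/3878 ≈ 15147.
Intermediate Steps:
t(n, J) = 1 (t(n, J) = -4*(-1/4) = 1)
Z(j) = 70 (Z(j) = (14*1)*5 = 14*5 = 70)
2426322/w(122, -277) + 1673445/Z(-1846) = 2426322/(-277) + 1673445/70 = 2426322*(-1/277) + 1673445*(1/70) = -2426322/277 + 334689/14 = 58740345/3878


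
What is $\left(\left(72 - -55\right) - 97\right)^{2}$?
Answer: $900$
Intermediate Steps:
$\left(\left(72 - -55\right) - 97\right)^{2} = \left(\left(72 + 55\right) - 97\right)^{2} = \left(127 - 97\right)^{2} = 30^{2} = 900$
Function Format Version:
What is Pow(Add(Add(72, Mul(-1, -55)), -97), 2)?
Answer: 900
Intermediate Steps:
Pow(Add(Add(72, Mul(-1, -55)), -97), 2) = Pow(Add(Add(72, 55), -97), 2) = Pow(Add(127, -97), 2) = Pow(30, 2) = 900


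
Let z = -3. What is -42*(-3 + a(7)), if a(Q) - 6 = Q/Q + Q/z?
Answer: -70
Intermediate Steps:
a(Q) = 7 - Q/3 (a(Q) = 6 + (Q/Q + Q/(-3)) = 6 + (1 + Q*(-1/3)) = 6 + (1 - Q/3) = 7 - Q/3)
-42*(-3 + a(7)) = -42*(-3 + (7 - 1/3*7)) = -42*(-3 + (7 - 7/3)) = -42*(-3 + 14/3) = -42*5/3 = -70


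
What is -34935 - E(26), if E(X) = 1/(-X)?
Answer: -908309/26 ≈ -34935.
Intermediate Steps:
E(X) = -1/X
-34935 - E(26) = -34935 - (-1)/26 = -34935 - 1*(-1/26) = -34935 + 1/26 = -908309/26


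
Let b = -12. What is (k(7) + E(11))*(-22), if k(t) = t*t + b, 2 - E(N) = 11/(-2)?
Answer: -979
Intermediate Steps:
E(N) = 15/2 (E(N) = 2 - 11/(-2) = 2 - 11*(-1)/2 = 2 - 1*(-11/2) = 2 + 11/2 = 15/2)
k(t) = -12 + t² (k(t) = t*t - 12 = t² - 12 = -12 + t²)
(k(7) + E(11))*(-22) = ((-12 + 7²) + 15/2)*(-22) = ((-12 + 49) + 15/2)*(-22) = (37 + 15/2)*(-22) = (89/2)*(-22) = -979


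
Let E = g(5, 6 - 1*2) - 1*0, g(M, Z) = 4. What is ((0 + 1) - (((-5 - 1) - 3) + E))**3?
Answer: 216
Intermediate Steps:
E = 4 (E = 4 - 1*0 = 4 + 0 = 4)
((0 + 1) - (((-5 - 1) - 3) + E))**3 = ((0 + 1) - (((-5 - 1) - 3) + 4))**3 = (1 - ((-6 - 3) + 4))**3 = (1 - (-9 + 4))**3 = (1 - 1*(-5))**3 = (1 + 5)**3 = 6**3 = 216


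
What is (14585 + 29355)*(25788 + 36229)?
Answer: 2725026980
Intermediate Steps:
(14585 + 29355)*(25788 + 36229) = 43940*62017 = 2725026980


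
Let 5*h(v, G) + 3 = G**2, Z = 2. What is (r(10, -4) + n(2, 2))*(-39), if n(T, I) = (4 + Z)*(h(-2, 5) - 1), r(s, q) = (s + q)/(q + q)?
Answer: -15327/20 ≈ -766.35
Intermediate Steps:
r(s, q) = (q + s)/(2*q) (r(s, q) = (q + s)/((2*q)) = (q + s)*(1/(2*q)) = (q + s)/(2*q))
h(v, G) = -3/5 + G**2/5
n(T, I) = 102/5 (n(T, I) = (4 + 2)*((-3/5 + (1/5)*5**2) - 1) = 6*((-3/5 + (1/5)*25) - 1) = 6*((-3/5 + 5) - 1) = 6*(22/5 - 1) = 6*(17/5) = 102/5)
(r(10, -4) + n(2, 2))*(-39) = ((1/2)*(-4 + 10)/(-4) + 102/5)*(-39) = ((1/2)*(-1/4)*6 + 102/5)*(-39) = (-3/4 + 102/5)*(-39) = (393/20)*(-39) = -15327/20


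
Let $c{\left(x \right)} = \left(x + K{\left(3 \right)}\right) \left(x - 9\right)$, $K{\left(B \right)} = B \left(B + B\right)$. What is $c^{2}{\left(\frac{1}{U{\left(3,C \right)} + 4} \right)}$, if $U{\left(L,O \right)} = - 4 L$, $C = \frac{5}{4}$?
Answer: $\frac{108972721}{4096} \approx 26605.0$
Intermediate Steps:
$C = \frac{5}{4}$ ($C = 5 \cdot \frac{1}{4} = \frac{5}{4} \approx 1.25$)
$K{\left(B \right)} = 2 B^{2}$ ($K{\left(B \right)} = B 2 B = 2 B^{2}$)
$c{\left(x \right)} = \left(-9 + x\right) \left(18 + x\right)$ ($c{\left(x \right)} = \left(x + 2 \cdot 3^{2}\right) \left(x - 9\right) = \left(x + 2 \cdot 9\right) \left(-9 + x\right) = \left(x + 18\right) \left(-9 + x\right) = \left(18 + x\right) \left(-9 + x\right) = \left(-9 + x\right) \left(18 + x\right)$)
$c^{2}{\left(\frac{1}{U{\left(3,C \right)} + 4} \right)} = \left(-162 + \left(\frac{1}{\left(-4\right) 3 + 4}\right)^{2} + \frac{9}{\left(-4\right) 3 + 4}\right)^{2} = \left(-162 + \left(\frac{1}{-12 + 4}\right)^{2} + \frac{9}{-12 + 4}\right)^{2} = \left(-162 + \left(\frac{1}{-8}\right)^{2} + \frac{9}{-8}\right)^{2} = \left(-162 + \left(- \frac{1}{8}\right)^{2} + 9 \left(- \frac{1}{8}\right)\right)^{2} = \left(-162 + \frac{1}{64} - \frac{9}{8}\right)^{2} = \left(- \frac{10439}{64}\right)^{2} = \frac{108972721}{4096}$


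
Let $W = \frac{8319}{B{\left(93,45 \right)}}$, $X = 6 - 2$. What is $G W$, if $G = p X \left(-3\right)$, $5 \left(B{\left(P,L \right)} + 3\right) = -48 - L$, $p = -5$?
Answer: $- \frac{69325}{3} \approx -23108.0$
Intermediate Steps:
$X = 4$
$B{\left(P,L \right)} = - \frac{63}{5} - \frac{L}{5}$ ($B{\left(P,L \right)} = -3 + \frac{-48 - L}{5} = -3 - \left(\frac{48}{5} + \frac{L}{5}\right) = - \frac{63}{5} - \frac{L}{5}$)
$W = - \frac{13865}{36}$ ($W = \frac{8319}{- \frac{63}{5} - 9} = \frac{8319}{- \frac{108}{5}} = 8319 \left(- \frac{5}{108}\right) = - \frac{13865}{36} \approx -385.14$)
$G = 60$ ($G = \left(-5\right) 4 \left(-3\right) = \left(-20\right) \left(-3\right) = 60$)
$G W = 60 \left(- \frac{13865}{36}\right) = - \frac{69325}{3}$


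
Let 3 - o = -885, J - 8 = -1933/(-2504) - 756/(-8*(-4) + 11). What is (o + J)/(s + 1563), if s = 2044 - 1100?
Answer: 94664207/269933704 ≈ 0.35069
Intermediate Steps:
J = -948529/107672 (J = 8 + (-1933/(-2504) - 756/(-8*(-4) + 11)) = 8 + (-1933*(-1/2504) - 756/(32 + 11)) = 8 + (1933/2504 - 756/43) = 8 - 1809905/107672 = -948529/107672 ≈ -8.8094)
s = 944
o = 888 (o = 3 - 1*(-885) = 3 + 885 = 888)
(o + J)/(s + 1563) = (888 - 948529/107672)/(944 + 1563) = (94664207/107672)/2507 = (94664207/107672)*(1/2507) = 94664207/269933704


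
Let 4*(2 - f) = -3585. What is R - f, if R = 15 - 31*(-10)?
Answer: -2293/4 ≈ -573.25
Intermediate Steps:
f = 3593/4 (f = 2 - ¼*(-3585) = 2 + 3585/4 = 3593/4 ≈ 898.25)
R = 325 (R = 15 + 310 = 325)
R - f = 325 - 1*3593/4 = 325 - 3593/4 = -2293/4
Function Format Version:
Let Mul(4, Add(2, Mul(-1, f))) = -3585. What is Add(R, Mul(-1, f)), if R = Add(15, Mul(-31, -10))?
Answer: Rational(-2293, 4) ≈ -573.25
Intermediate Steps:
f = Rational(3593, 4) (f = Add(2, Mul(Rational(-1, 4), -3585)) = Add(2, Rational(3585, 4)) = Rational(3593, 4) ≈ 898.25)
R = 325 (R = Add(15, 310) = 325)
Add(R, Mul(-1, f)) = Add(325, Mul(-1, Rational(3593, 4))) = Add(325, Rational(-3593, 4)) = Rational(-2293, 4)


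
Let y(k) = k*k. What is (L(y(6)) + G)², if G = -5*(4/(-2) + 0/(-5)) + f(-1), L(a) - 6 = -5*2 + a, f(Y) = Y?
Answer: 1681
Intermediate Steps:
y(k) = k²
L(a) = -4 + a (L(a) = 6 + (-5*2 + a) = 6 + (-10 + a) = -4 + a)
G = 9 (G = -5*(4/(-2) + 0/(-5)) - 1 = -5*(4*(-½) + 0*(-⅕)) - 1 = -5*(-2 + 0) - 1 = -5*(-2) - 1 = 10 - 1 = 9)
(L(y(6)) + G)² = ((-4 + 6²) + 9)² = ((-4 + 36) + 9)² = (32 + 9)² = 41² = 1681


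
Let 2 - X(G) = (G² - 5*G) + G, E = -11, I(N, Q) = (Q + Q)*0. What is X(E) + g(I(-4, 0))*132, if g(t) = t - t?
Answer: -163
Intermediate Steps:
I(N, Q) = 0 (I(N, Q) = (2*Q)*0 = 0)
g(t) = 0
X(G) = 2 - G² + 4*G (X(G) = 2 - ((G² - 5*G) + G) = 2 - (G² - 4*G) = 2 + (-G² + 4*G) = 2 - G² + 4*G)
X(E) + g(I(-4, 0))*132 = (2 - 1*(-11)² + 4*(-11)) + 0*132 = (2 - 1*121 - 44) + 0 = (2 - 121 - 44) + 0 = -163 + 0 = -163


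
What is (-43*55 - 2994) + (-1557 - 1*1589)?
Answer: -8505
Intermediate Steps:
(-43*55 - 2994) + (-1557 - 1*1589) = (-2365 - 2994) + (-1557 - 1589) = -5359 - 3146 = -8505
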